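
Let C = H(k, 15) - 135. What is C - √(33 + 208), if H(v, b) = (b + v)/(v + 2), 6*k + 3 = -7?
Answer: -95 - √241 ≈ -110.52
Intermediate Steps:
k = -5/3 (k = -½ + (⅙)*(-7) = -½ - 7/6 = -5/3 ≈ -1.6667)
H(v, b) = (b + v)/(2 + v)
C = -95 (C = (15 - 5/3)/(2 - 5/3) - 135 = (40/3)/(⅓) - 135 = 3*(40/3) - 135 = 40 - 135 = -95)
C - √(33 + 208) = -95 - √(33 + 208) = -95 - √241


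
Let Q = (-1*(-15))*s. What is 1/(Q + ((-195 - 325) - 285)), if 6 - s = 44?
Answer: -1/1375 ≈ -0.00072727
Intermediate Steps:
s = -38 (s = 6 - 1*44 = 6 - 44 = -38)
Q = -570 (Q = -1*(-15)*(-38) = 15*(-38) = -570)
1/(Q + ((-195 - 325) - 285)) = 1/(-570 + ((-195 - 325) - 285)) = 1/(-570 + (-520 - 285)) = 1/(-570 - 805) = 1/(-1375) = -1/1375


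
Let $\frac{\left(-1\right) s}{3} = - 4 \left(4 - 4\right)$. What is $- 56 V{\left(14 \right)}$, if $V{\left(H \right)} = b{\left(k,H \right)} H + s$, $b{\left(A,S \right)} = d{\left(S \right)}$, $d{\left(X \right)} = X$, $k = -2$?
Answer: $-10976$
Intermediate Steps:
$b{\left(A,S \right)} = S$
$s = 0$ ($s = - 3 \left(- 4 \left(4 - 4\right)\right) = - 3 \left(\left(-4\right) 0\right) = \left(-3\right) 0 = 0$)
$V{\left(H \right)} = H^{2}$ ($V{\left(H \right)} = H H + 0 = H^{2} + 0 = H^{2}$)
$- 56 V{\left(14 \right)} = - 56 \cdot 14^{2} = \left(-56\right) 196 = -10976$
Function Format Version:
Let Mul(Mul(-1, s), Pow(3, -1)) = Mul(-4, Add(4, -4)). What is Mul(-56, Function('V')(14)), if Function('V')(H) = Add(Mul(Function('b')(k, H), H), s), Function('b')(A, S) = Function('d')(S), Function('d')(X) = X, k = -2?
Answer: -10976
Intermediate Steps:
Function('b')(A, S) = S
s = 0 (s = Mul(-3, Mul(-4, Add(4, -4))) = Mul(-3, Mul(-4, 0)) = Mul(-3, 0) = 0)
Function('V')(H) = Pow(H, 2) (Function('V')(H) = Add(Mul(H, H), 0) = Add(Pow(H, 2), 0) = Pow(H, 2))
Mul(-56, Function('V')(14)) = Mul(-56, Pow(14, 2)) = Mul(-56, 196) = -10976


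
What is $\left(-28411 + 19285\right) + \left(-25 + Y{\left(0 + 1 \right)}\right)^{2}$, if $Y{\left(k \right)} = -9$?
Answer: $-7970$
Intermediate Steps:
$\left(-28411 + 19285\right) + \left(-25 + Y{\left(0 + 1 \right)}\right)^{2} = \left(-28411 + 19285\right) + \left(-25 - 9\right)^{2} = -9126 + \left(-34\right)^{2} = -9126 + 1156 = -7970$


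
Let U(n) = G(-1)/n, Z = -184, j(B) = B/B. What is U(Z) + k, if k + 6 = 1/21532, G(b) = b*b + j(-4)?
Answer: -744194/123809 ≈ -6.0108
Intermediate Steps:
j(B) = 1
G(b) = 1 + b**2 (G(b) = b*b + 1 = b**2 + 1 = 1 + b**2)
k = -129191/21532 (k = -6 + 1/21532 = -129191/21532 ≈ -6.0000)
U(n) = 2/n (U(n) = (1 + (-1)**2)/n = (1 + 1)/n = 2/n)
U(Z) + k = 2/(-184) - 129191/21532 = 2*(-1/184) - 129191/21532 = -1/92 - 129191/21532 = -744194/123809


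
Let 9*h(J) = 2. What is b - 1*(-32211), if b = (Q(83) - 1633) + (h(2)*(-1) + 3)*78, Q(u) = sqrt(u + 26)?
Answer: 92384/3 + sqrt(109) ≈ 30805.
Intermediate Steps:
h(J) = 2/9 (h(J) = (1/9)*2 = 2/9)
Q(u) = sqrt(26 + u)
b = -4249/3 + sqrt(109) (b = (sqrt(26 + 83) - 1633) + ((2/9)*(-1) + 3)*78 = (sqrt(109) - 1633) + (-2/9 + 3)*78 = (-1633 + sqrt(109)) + (25/9)*78 = (-1633 + sqrt(109)) + 650/3 = -4249/3 + sqrt(109) ≈ -1405.9)
b - 1*(-32211) = (-4249/3 + sqrt(109)) - 1*(-32211) = (-4249/3 + sqrt(109)) + 32211 = 92384/3 + sqrt(109)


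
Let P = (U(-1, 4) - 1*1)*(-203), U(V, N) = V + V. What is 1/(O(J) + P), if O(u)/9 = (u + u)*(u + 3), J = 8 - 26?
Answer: 1/5469 ≈ 0.00018285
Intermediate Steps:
U(V, N) = 2*V
P = 609 (P = (2*(-1) - 1*1)*(-203) = (-2 - 1)*(-203) = -3*(-203) = 609)
J = -18
O(u) = 18*u*(3 + u) (O(u) = 9*((u + u)*(u + 3)) = 9*((2*u)*(3 + u)) = 9*(2*u*(3 + u)) = 18*u*(3 + u))
1/(O(J) + P) = 1/(18*(-18)*(3 - 18) + 609) = 1/(18*(-18)*(-15) + 609) = 1/(4860 + 609) = 1/5469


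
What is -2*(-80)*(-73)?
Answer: -11680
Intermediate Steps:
-2*(-80)*(-73) = 160*(-73) = -11680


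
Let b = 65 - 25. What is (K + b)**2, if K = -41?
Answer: 1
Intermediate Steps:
b = 40
(K + b)**2 = (-41 + 40)**2 = (-1)**2 = 1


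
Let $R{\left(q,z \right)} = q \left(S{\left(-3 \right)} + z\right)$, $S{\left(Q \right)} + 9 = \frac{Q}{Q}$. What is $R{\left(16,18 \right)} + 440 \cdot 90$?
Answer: $39760$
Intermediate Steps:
$S{\left(Q \right)} = -8$ ($S{\left(Q \right)} = -9 + \frac{Q}{Q} = -9 + 1 = -8$)
$R{\left(q,z \right)} = q \left(-8 + z\right)$
$R{\left(16,18 \right)} + 440 \cdot 90 = 16 \left(-8 + 18\right) + 440 \cdot 90 = 16 \cdot 10 + 39600 = 160 + 39600 = 39760$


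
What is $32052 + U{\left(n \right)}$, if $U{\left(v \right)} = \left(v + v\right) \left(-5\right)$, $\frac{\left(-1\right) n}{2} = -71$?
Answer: $30632$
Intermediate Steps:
$n = 142$ ($n = \left(-2\right) \left(-71\right) = 142$)
$U{\left(v \right)} = - 10 v$ ($U{\left(v \right)} = 2 v \left(-5\right) = - 10 v$)
$32052 + U{\left(n \right)} = 32052 - 1420 = 30632$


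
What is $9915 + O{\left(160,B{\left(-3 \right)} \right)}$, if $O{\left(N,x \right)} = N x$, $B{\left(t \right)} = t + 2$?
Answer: $9755$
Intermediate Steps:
$B{\left(t \right)} = 2 + t$
$9915 + O{\left(160,B{\left(-3 \right)} \right)} = 9915 + 160 \left(2 - 3\right) = 9915 + 160 \left(-1\right) = 9915 - 160 = 9755$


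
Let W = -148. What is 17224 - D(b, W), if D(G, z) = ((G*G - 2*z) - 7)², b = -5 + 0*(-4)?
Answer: -81372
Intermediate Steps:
b = -5 (b = -5 + 0 = -5)
D(G, z) = (-7 + G² - 2*z)² (D(G, z) = ((G² - 2*z) - 7)² = (-7 + G² - 2*z)²)
17224 - D(b, W) = 17224 - (7 - 1*(-5)² + 2*(-148))² = 17224 - (7 - 1*25 - 296)² = 17224 - (7 - 25 - 296)² = 17224 - 1*(-314)² = 17224 - 1*98596 = 17224 - 98596 = -81372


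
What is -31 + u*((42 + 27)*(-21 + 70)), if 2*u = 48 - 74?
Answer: -43984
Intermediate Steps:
u = -13 (u = (48 - 74)/2 = (1/2)*(-26) = -13)
-31 + u*((42 + 27)*(-21 + 70)) = -31 - 13*(42 + 27)*(-21 + 70) = -31 - 897*49 = -31 - 13*3381 = -31 - 43953 = -43984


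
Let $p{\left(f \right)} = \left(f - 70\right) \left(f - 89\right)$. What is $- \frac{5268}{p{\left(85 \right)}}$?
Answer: $\frac{439}{5} \approx 87.8$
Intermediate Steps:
$p{\left(f \right)} = \left(-89 + f\right) \left(-70 + f\right)$ ($p{\left(f \right)} = \left(-70 + f\right) \left(-89 + f\right) = \left(-89 + f\right) \left(-70 + f\right)$)
$- \frac{5268}{p{\left(85 \right)}} = - \frac{5268}{6230 + 85^{2} - 13515} = - \frac{5268}{6230 + 7225 - 13515} = - \frac{5268}{-60} = \left(-5268\right) \left(- \frac{1}{60}\right) = \frac{439}{5}$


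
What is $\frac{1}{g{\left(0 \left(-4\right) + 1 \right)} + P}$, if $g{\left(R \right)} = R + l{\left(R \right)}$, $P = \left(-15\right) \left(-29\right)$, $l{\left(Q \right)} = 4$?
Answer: $\frac{1}{440} \approx 0.0022727$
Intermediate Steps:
$P = 435$
$g{\left(R \right)} = 4 + R$ ($g{\left(R \right)} = R + 4 = 4 + R$)
$\frac{1}{g{\left(0 \left(-4\right) + 1 \right)} + P} = \frac{1}{\left(4 + \left(0 \left(-4\right) + 1\right)\right) + 435} = \frac{1}{\left(4 + \left(0 + 1\right)\right) + 435} = \frac{1}{\left(4 + 1\right) + 435} = \frac{1}{5 + 435} = \frac{1}{440}$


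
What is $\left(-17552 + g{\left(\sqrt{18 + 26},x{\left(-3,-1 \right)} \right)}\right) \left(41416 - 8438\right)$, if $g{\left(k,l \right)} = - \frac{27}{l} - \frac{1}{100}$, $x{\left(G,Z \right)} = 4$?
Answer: $- \frac{14476319682}{25} \approx -5.7905 \cdot 10^{8}$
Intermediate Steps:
$g{\left(k,l \right)} = - \frac{1}{100} - \frac{27}{l}$ ($g{\left(k,l \right)} = - \frac{27}{l} - \frac{1}{100} = - \frac{1}{100} - \frac{27}{l}$)
$\left(-17552 + g{\left(\sqrt{18 + 26},x{\left(-3,-1 \right)} \right)}\right) \left(41416 - 8438\right) = \left(-17552 + \frac{-2700 - 4}{100 \cdot 4}\right) \left(41416 - 8438\right) = \left(-17552 + \frac{1}{100} \cdot \frac{1}{4} \left(-2700 - 4\right)\right) 32978 = \left(-17552 + \frac{1}{100} \cdot \frac{1}{4} \left(-2704\right)\right) 32978 = \left(-17552 - \frac{169}{25}\right) 32978 = \left(- \frac{438969}{25}\right) 32978 = - \frac{14476319682}{25}$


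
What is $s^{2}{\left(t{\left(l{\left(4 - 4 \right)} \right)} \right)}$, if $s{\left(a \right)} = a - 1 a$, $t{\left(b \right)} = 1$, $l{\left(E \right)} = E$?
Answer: $0$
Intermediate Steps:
$s{\left(a \right)} = 0$ ($s{\left(a \right)} = a - a = 0$)
$s^{2}{\left(t{\left(l{\left(4 - 4 \right)} \right)} \right)} = 0^{2} = 0$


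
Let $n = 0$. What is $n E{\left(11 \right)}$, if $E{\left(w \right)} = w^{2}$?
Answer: $0$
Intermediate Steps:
$n E{\left(11 \right)} = 0 \cdot 11^{2} = 0 \cdot 121 = 0$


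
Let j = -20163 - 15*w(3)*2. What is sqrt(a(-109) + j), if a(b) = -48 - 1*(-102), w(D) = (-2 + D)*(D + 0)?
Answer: I*sqrt(20199) ≈ 142.12*I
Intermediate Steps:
w(D) = D*(-2 + D) (w(D) = (-2 + D)*D = D*(-2 + D))
a(b) = 54 (a(b) = -48 + 102 = 54)
j = -20253 (j = -20163 - 45*(-2 + 3)*2 = -20163 - 45*2 = -20163 - 90 = -20253)
sqrt(a(-109) + j) = sqrt(54 - 20253) = sqrt(-20199) = I*sqrt(20199)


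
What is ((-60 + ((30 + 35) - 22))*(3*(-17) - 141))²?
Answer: 10653696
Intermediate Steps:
((-60 + ((30 + 35) - 22))*(3*(-17) - 141))² = ((-60 + (65 - 22))*(-51 - 141))² = ((-60 + 43)*(-192))² = (-17*(-192))² = 3264² = 10653696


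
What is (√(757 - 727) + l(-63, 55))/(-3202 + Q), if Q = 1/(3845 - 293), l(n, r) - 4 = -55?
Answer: 181152/11373503 - 3552*√30/11373503 ≈ 0.014217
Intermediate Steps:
l(n, r) = -51 (l(n, r) = 4 - 55 = -51)
Q = 1/3552 ≈ 0.00028153
(√(757 - 727) + l(-63, 55))/(-3202 + Q) = (√(757 - 727) - 51)/(-3202 + 1/3552) = (√30 - 51)/(-11373503/3552) = (-51 + √30)*(-3552/11373503) = 181152/11373503 - 3552*√30/11373503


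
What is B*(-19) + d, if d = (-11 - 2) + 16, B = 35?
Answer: -662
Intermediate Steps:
d = 3 (d = -13 + 16 = 3)
B*(-19) + d = 35*(-19) + 3 = -665 + 3 = -662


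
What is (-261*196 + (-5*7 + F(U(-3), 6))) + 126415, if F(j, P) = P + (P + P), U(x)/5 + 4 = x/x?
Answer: 75242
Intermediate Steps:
U(x) = -15 (U(x) = -20 + 5*(x/x) = -20 + 5*1 = -20 + 5 = -15)
F(j, P) = 3*P (F(j, P) = P + 2*P = 3*P)
(-261*196 + (-5*7 + F(U(-3), 6))) + 126415 = (-261*196 + (-5*7 + 3*6)) + 126415 = (-51156 + (-35 + 18)) + 126415 = (-51156 - 17) + 126415 = -51173 + 126415 = 75242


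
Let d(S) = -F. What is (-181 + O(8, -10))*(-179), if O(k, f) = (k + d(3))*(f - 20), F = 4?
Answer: 53879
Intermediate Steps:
d(S) = -4 (d(S) = -1*4 = -4)
O(k, f) = (-20 + f)*(-4 + k) (O(k, f) = (k - 4)*(f - 20) = (-4 + k)*(-20 + f) = (-20 + f)*(-4 + k))
(-181 + O(8, -10))*(-179) = (-181 + (80 - 20*8 - 4*(-10) - 10*8))*(-179) = (-181 + (80 - 160 + 40 - 80))*(-179) = (-181 - 120)*(-179) = -301*(-179) = 53879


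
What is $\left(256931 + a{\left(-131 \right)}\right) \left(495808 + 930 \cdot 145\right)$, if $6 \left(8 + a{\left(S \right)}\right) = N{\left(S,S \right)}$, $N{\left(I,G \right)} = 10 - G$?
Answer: $162045365797$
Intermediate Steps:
$a{\left(S \right)} = - \frac{19}{3} - \frac{S}{6}$ ($a{\left(S \right)} = -8 + \frac{10 - S}{6} = -8 - \left(- \frac{5}{3} + \frac{S}{6}\right) = - \frac{19}{3} - \frac{S}{6}$)
$\left(256931 + a{\left(-131 \right)}\right) \left(495808 + 930 \cdot 145\right) = \left(256931 - - \frac{31}{2}\right) \left(495808 + 930 \cdot 145\right) = \left(256931 + \left(- \frac{19}{3} + \frac{131}{6}\right)\right) \left(495808 + 134850\right) = \left(256931 + \frac{31}{2}\right) 630658 = \frac{513893}{2} \cdot 630658 = 162045365797$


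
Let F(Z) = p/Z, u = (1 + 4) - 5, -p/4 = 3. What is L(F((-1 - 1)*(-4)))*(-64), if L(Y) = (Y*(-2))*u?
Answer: 0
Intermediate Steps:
p = -12 (p = -4*3 = -12)
u = 0 (u = 5 - 5 = 0)
F(Z) = -12/Z
L(Y) = 0 (L(Y) = (Y*(-2))*0 = -2*Y*0 = 0)
L(F((-1 - 1)*(-4)))*(-64) = 0*(-64) = 0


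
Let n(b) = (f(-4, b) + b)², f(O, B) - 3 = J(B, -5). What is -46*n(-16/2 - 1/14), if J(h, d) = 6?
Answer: -3887/98 ≈ -39.663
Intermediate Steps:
f(O, B) = 9 (f(O, B) = 3 + 6 = 9)
n(b) = (9 + b)²
-46*n(-16/2 - 1/14) = -46*(9 + (-16/2 - 1/14))² = -46*(9 + (-16*½ - 1*1/14))² = -46*(9 + (-8 - 1/14))² = -46*(9 - 113/14)² = -46*(13/14)² = -46*169/196 = -3887/98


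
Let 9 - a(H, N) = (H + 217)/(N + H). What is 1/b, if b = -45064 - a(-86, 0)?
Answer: -86/3876409 ≈ -2.2185e-5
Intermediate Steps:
a(H, N) = 9 - (217 + H)/(H + N) (a(H, N) = 9 - (H + 217)/(N + H) = 9 - (217 + H)/(H + N))
b = -3876409/86 (b = -45064 - (-217 + 8*(-86) + 9*0)/(-86 + 0) = -45064 - (-217 - 688 + 0)/(-86) = -45064 - (-1)*(-905)/86 = -45064 - 1*905/86 = -45064 - 905/86 = -3876409/86 ≈ -45075.)
1/b = 1/(-3876409/86) = -86/3876409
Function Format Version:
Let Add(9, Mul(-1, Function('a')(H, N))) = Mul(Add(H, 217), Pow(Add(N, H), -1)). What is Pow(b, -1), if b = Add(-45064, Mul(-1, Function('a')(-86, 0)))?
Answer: Rational(-86, 3876409) ≈ -2.2185e-5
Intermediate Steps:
Function('a')(H, N) = Add(9, Mul(-1, Pow(Add(H, N), -1), Add(217, H))) (Function('a')(H, N) = Add(9, Mul(-1, Mul(Add(H, 217), Pow(Add(N, H), -1)))) = Add(9, Mul(-1, Mul(Add(217, H), Pow(Add(H, N), -1)))) = Add(9, Mul(-1, Mul(Pow(Add(H, N), -1), Add(217, H)))) = Add(9, Mul(-1, Pow(Add(H, N), -1), Add(217, H))))
b = Rational(-3876409, 86) (b = Add(-45064, Mul(-1, Mul(Pow(Add(-86, 0), -1), Add(-217, Mul(8, -86), Mul(9, 0))))) = Add(-45064, Mul(-1, Mul(Pow(-86, -1), Add(-217, -688, 0)))) = Add(-45064, Mul(-1, Mul(Rational(-1, 86), -905))) = Add(-45064, Mul(-1, Rational(905, 86))) = Add(-45064, Rational(-905, 86)) = Rational(-3876409, 86) ≈ -45075.)
Pow(b, -1) = Pow(Rational(-3876409, 86), -1) = Rational(-86, 3876409)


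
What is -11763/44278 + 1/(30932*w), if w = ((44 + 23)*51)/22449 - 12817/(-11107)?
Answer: -19748195135150413/74342604615797232 ≈ -0.26564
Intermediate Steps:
w = 108560484/83113681 (w = (67*51)*(1/22449) - 12817*(-1/11107) = 3417*(1/22449) + 12817/11107 = 1139/7483 + 12817/11107 = 108560484/83113681 ≈ 1.3062)
-11763/44278 + 1/(30932*w) = -11763/44278 + 1/(30932*(108560484/83113681)) = -11763*1/44278 + (1/30932)*(83113681/108560484) = -11763/44278 + 83113681/3357992891088 = -19748195135150413/74342604615797232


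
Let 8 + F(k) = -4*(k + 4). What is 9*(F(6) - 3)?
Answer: -459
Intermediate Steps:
F(k) = -24 - 4*k (F(k) = -8 - 4*(k + 4) = -8 - 4*(4 + k) = -8 + (-16 - 4*k) = -24 - 4*k)
9*(F(6) - 3) = 9*((-24 - 4*6) - 3) = 9*((-24 - 24) - 3) = 9*(-48 - 3) = 9*(-51) = -459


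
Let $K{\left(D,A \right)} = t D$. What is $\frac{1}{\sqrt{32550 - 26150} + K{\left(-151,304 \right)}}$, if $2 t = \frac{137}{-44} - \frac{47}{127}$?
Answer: $\frac{11176}{3833597} \approx 0.0029153$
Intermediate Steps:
$t = - \frac{19467}{11176}$ ($t = \frac{\frac{137}{-44} - \frac{47}{127}}{2} = \frac{137 \left(- \frac{1}{44}\right) - \frac{47}{127}}{2} = \frac{- \frac{137}{44} - \frac{47}{127}}{2} = \frac{1}{2} \left(- \frac{19467}{5588}\right) = - \frac{19467}{11176} \approx -1.7419$)
$K{\left(D,A \right)} = - \frac{19467 D}{11176}$
$\frac{1}{\sqrt{32550 - 26150} + K{\left(-151,304 \right)}} = \frac{1}{\sqrt{32550 - 26150} - - \frac{2939517}{11176}} = \frac{1}{\sqrt{6400} + \frac{2939517}{11176}} = \frac{1}{80 + \frac{2939517}{11176}} = \frac{1}{\frac{3833597}{11176}} = \frac{11176}{3833597}$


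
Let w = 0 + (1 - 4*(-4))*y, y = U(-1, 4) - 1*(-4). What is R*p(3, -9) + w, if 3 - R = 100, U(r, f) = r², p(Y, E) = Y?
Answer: -206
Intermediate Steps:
y = 5 (y = (-1)² - 1*(-4) = 1 + 4 = 5)
R = -97 (R = 3 - 1*100 = 3 - 100 = -97)
w = 85 (w = 0 + (1 - 4*(-4))*5 = 0 + (1 + 16)*5 = 0 + 17*5 = 0 + 85 = 85)
R*p(3, -9) + w = -97*3 + 85 = -291 + 85 = -206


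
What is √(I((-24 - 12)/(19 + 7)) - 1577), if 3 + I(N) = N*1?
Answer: I*√267254/13 ≈ 39.767*I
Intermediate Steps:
I(N) = -3 + N (I(N) = -3 + N*1 = -3 + N)
√(I((-24 - 12)/(19 + 7)) - 1577) = √((-3 + (-24 - 12)/(19 + 7)) - 1577) = √((-3 - 36/26) - 1577) = √((-3 - 36*1/26) - 1577) = √((-3 - 18/13) - 1577) = √(-57/13 - 1577) = √(-20558/13) = I*√267254/13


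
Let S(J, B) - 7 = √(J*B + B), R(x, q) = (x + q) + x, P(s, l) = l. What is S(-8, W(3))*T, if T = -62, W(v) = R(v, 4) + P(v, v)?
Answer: -434 - 62*I*√91 ≈ -434.0 - 591.44*I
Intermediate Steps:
R(x, q) = q + 2*x (R(x, q) = (q + x) + x = q + 2*x)
W(v) = 4 + 3*v (W(v) = (4 + 2*v) + v = 4 + 3*v)
S(J, B) = 7 + √(B + B*J) (S(J, B) = 7 + √(J*B + B) = 7 + √(B*J + B) = 7 + √(B + B*J))
S(-8, W(3))*T = (7 + √((4 + 3*3)*(1 - 8)))*(-62) = (7 + √((4 + 9)*(-7)))*(-62) = (7 + √(13*(-7)))*(-62) = (7 + √(-91))*(-62) = (7 + I*√91)*(-62) = -434 - 62*I*√91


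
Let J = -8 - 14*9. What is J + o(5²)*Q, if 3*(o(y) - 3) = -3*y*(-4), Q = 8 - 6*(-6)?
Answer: 4398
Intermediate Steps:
Q = 44 (Q = 8 + 36 = 44)
o(y) = 3 + 4*y (o(y) = 3 + (-3*y*(-4))/3 = 3 + (12*y)/3 = 3 + 4*y)
J = -134 (J = -8 - 126 = -134)
J + o(5²)*Q = -134 + (3 + 4*5²)*44 = -134 + (3 + 4*25)*44 = -134 + (3 + 100)*44 = -134 + 103*44 = -134 + 4532 = 4398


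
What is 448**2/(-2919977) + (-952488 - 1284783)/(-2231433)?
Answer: 2028307444645/2171911012347 ≈ 0.93388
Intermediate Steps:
448**2/(-2919977) + (-952488 - 1284783)/(-2231433) = 200704*(-1/2919977) - 2237271*(-1/2231433) = -200704/2919977 + 745757/743811 = 2028307444645/2171911012347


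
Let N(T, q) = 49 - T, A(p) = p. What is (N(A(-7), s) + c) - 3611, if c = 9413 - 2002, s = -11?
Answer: 3856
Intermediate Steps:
c = 7411
(N(A(-7), s) + c) - 3611 = ((49 - 1*(-7)) + 7411) - 3611 = ((49 + 7) + 7411) - 3611 = (56 + 7411) - 3611 = 7467 - 3611 = 3856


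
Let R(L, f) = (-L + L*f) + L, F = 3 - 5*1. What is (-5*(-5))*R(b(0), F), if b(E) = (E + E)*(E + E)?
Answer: 0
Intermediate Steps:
F = -2 (F = 3 - 5 = -2)
b(E) = 4*E² (b(E) = (2*E)*(2*E) = 4*E²)
R(L, f) = L*f
(-5*(-5))*R(b(0), F) = (-5*(-5))*((4*0²)*(-2)) = 25*((4*0)*(-2)) = 25*(0*(-2)) = 25*0 = 0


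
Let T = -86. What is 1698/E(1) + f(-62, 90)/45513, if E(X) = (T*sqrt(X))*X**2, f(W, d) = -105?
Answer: -12881684/652353 ≈ -19.746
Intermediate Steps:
E(X) = -86*X**(5/2) (E(X) = (-86*sqrt(X))*X**2 = -86*X**(5/2))
1698/E(1) + f(-62, 90)/45513 = 1698/((-86*1**(5/2))) - 105/45513 = 1698/((-86*1)) - 105*1/45513 = 1698/(-86) - 35/15171 = 1698*(-1/86) - 35/15171 = -849/43 - 35/15171 = -12881684/652353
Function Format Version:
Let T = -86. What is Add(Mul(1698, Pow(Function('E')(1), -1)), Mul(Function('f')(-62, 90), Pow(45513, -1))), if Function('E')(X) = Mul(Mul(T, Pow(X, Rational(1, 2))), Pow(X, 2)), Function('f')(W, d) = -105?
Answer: Rational(-12881684, 652353) ≈ -19.746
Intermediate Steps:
Function('E')(X) = Mul(-86, Pow(X, Rational(5, 2))) (Function('E')(X) = Mul(Mul(-86, Pow(X, Rational(1, 2))), Pow(X, 2)) = Mul(-86, Pow(X, Rational(5, 2))))
Add(Mul(1698, Pow(Function('E')(1), -1)), Mul(Function('f')(-62, 90), Pow(45513, -1))) = Add(Mul(1698, Pow(Mul(-86, Pow(1, Rational(5, 2))), -1)), Mul(-105, Pow(45513, -1))) = Add(Mul(1698, Pow(Mul(-86, 1), -1)), Mul(-105, Rational(1, 45513))) = Add(Mul(1698, Pow(-86, -1)), Rational(-35, 15171)) = Add(Mul(1698, Rational(-1, 86)), Rational(-35, 15171)) = Add(Rational(-849, 43), Rational(-35, 15171)) = Rational(-12881684, 652353)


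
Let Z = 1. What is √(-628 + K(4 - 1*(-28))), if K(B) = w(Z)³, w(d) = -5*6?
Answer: 2*I*√6907 ≈ 166.22*I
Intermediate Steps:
w(d) = -30
K(B) = -27000 (K(B) = (-30)³ = -27000)
√(-628 + K(4 - 1*(-28))) = √(-628 - 27000) = √(-27628) = 2*I*√6907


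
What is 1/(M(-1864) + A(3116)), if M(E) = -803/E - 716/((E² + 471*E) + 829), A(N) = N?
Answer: 4841518184/15088255023663 ≈ 0.00032088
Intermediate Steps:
M(E) = -803/E - 716/(829 + E² + 471*E)
1/(M(-1864) + A(3116)) = 1/((-665687 - 378929*(-1864) - 803*(-1864)²)/((-1864)*(829 + (-1864)² + 471*(-1864))) + 3116) = 1/(-(-665687 + 706323656 - 803*3474496)/(1864*(829 + 3474496 - 877944)) + 3116) = 1/(-1/1864*(-665687 + 706323656 - 2790020288)/2597381 + 3116) = 1/(-1/1864*1/2597381*(-2084362319) + 3116) = 1/(2084362319/4841518184 + 3116) = 1/(15088255023663/4841518184) = 4841518184/15088255023663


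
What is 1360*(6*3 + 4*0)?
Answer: 24480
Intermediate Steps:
1360*(6*3 + 4*0) = 1360*(18 + 0) = 1360*18 = 24480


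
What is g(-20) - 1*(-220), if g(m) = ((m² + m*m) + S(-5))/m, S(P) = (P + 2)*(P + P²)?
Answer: 183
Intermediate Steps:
S(P) = (2 + P)*(P + P²)
g(m) = (-60 + 2*m²)/m (g(m) = ((m² + m*m) - 5*(2 + (-5)² + 3*(-5)))/m = ((m² + m²) - 5*(2 + 25 - 15))/m = (2*m² - 5*12)/m = (2*m² - 60)/m = (-60 + 2*m²)/m)
g(-20) - 1*(-220) = (-60/(-20) + 2*(-20)) - 1*(-220) = (-60*(-1/20) - 40) + 220 = (3 - 40) + 220 = -37 + 220 = 183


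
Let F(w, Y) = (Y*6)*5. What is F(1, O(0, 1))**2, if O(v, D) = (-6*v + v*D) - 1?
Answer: 900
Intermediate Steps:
O(v, D) = -1 - 6*v + D*v (O(v, D) = (-6*v + D*v) - 1 = -1 - 6*v + D*v)
F(w, Y) = 30*Y (F(w, Y) = (6*Y)*5 = 30*Y)
F(1, O(0, 1))**2 = (30*(-1 - 6*0 + 1*0))**2 = (30*(-1 + 0 + 0))**2 = (30*(-1))**2 = (-30)**2 = 900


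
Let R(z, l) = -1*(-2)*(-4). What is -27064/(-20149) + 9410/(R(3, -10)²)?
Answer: 95667093/644768 ≈ 148.37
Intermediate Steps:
R(z, l) = -8 (R(z, l) = 2*(-4) = -8)
-27064/(-20149) + 9410/(R(3, -10)²) = -27064/(-20149) + 9410/((-8)²) = -27064*(-1/20149) + 9410/64 = 27064/20149 + 9410*(1/64) = 27064/20149 + 4705/32 = 95667093/644768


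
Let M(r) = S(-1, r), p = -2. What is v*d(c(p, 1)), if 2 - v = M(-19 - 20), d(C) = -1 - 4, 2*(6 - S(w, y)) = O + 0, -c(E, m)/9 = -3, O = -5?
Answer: 65/2 ≈ 32.500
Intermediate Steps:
c(E, m) = 27 (c(E, m) = -9*(-3) = 27)
S(w, y) = 17/2 (S(w, y) = 6 - (-5 + 0)/2 = 6 - ½*(-5) = 6 + 5/2 = 17/2)
M(r) = 17/2
d(C) = -5
v = -13/2 (v = 2 - 1*17/2 = 2 - 17/2 = -13/2 ≈ -6.5000)
v*d(c(p, 1)) = -13/2*(-5) = 65/2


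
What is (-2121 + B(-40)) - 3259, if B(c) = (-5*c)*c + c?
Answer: -13420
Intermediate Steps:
B(c) = c - 5*c² (B(c) = -5*c² + c = c - 5*c²)
(-2121 + B(-40)) - 3259 = (-2121 - 40*(1 - 5*(-40))) - 3259 = (-2121 - 40*(1 + 200)) - 3259 = (-2121 - 40*201) - 3259 = (-2121 - 8040) - 3259 = -10161 - 3259 = -13420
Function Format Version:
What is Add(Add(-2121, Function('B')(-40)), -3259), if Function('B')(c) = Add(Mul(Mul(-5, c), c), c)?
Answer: -13420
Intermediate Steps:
Function('B')(c) = Add(c, Mul(-5, Pow(c, 2))) (Function('B')(c) = Add(Mul(-5, Pow(c, 2)), c) = Add(c, Mul(-5, Pow(c, 2))))
Add(Add(-2121, Function('B')(-40)), -3259) = Add(Add(-2121, Mul(-40, Add(1, Mul(-5, -40)))), -3259) = Add(Add(-2121, Mul(-40, Add(1, 200))), -3259) = Add(Add(-2121, Mul(-40, 201)), -3259) = Add(Add(-2121, -8040), -3259) = Add(-10161, -3259) = -13420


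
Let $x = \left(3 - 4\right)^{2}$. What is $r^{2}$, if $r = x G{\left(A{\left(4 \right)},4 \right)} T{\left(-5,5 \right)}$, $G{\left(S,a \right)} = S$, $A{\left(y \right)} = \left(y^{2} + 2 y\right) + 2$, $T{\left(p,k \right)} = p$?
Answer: $16900$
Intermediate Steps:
$A{\left(y \right)} = 2 + y^{2} + 2 y$
$x = 1$ ($x = \left(-1\right)^{2} = 1$)
$r = -130$ ($r = 1 \left(2 + 4^{2} + 2 \cdot 4\right) \left(-5\right) = 1 \left(2 + 16 + 8\right) \left(-5\right) = 1 \cdot 26 \left(-5\right) = 26 \left(-5\right) = -130$)
$r^{2} = \left(-130\right)^{2} = 16900$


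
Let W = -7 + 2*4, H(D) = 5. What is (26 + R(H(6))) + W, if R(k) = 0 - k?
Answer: 22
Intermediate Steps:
R(k) = -k
W = 1 (W = -7 + 8 = 1)
(26 + R(H(6))) + W = (26 - 1*5) + 1 = (26 - 5) + 1 = 21 + 1 = 22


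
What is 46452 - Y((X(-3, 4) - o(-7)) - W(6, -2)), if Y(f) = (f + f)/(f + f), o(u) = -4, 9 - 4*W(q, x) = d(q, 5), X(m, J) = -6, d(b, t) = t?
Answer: 46451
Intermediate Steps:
W(q, x) = 1 (W(q, x) = 9/4 - 1/4*5 = 9/4 - 5/4 = 1)
Y(f) = 1 (Y(f) = (2*f)/((2*f)) = (2*f)*(1/(2*f)) = 1)
46452 - Y((X(-3, 4) - o(-7)) - W(6, -2)) = 46452 - 1*1 = 46452 - 1 = 46451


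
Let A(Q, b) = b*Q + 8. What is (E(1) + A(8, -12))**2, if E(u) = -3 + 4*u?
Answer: 7569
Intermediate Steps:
A(Q, b) = 8 + Q*b (A(Q, b) = Q*b + 8 = 8 + Q*b)
(E(1) + A(8, -12))**2 = ((-3 + 4*1) + (8 + 8*(-12)))**2 = ((-3 + 4) + (8 - 96))**2 = (1 - 88)**2 = (-87)**2 = 7569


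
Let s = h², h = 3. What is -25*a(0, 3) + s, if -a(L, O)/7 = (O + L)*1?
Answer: 534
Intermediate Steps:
s = 9 (s = 3² = 9)
a(L, O) = -7*L - 7*O (a(L, O) = -7*(O + L) = -7*(L + O) = -7*L - 7*O)
-25*a(0, 3) + s = -25*(-7*0 - 7*3) + 9 = -25*(0 - 21) + 9 = -25*(-21) + 9 = 525 + 9 = 534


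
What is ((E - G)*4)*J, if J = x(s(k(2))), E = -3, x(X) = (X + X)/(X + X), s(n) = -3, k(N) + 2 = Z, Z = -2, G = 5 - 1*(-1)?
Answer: -36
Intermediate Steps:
G = 6 (G = 5 + 1 = 6)
k(N) = -4 (k(N) = -2 - 2 = -4)
x(X) = 1 (x(X) = (2*X)/((2*X)) = (2*X)*(1/(2*X)) = 1)
J = 1
((E - G)*4)*J = ((-3 - 1*6)*4)*1 = ((-3 - 6)*4)*1 = -9*4*1 = -36*1 = -36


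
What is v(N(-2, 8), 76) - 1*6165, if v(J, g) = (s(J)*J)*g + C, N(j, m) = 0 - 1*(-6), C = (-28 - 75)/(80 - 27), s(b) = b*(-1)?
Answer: -471856/53 ≈ -8902.9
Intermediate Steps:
s(b) = -b
C = -103/53 ≈ -1.9434
N(j, m) = 6 (N(j, m) = 0 + 6 = 6)
v(J, g) = -103/53 - g*J**2 (v(J, g) = ((-J)*J)*g - 103/53 = (-J**2)*g - 103/53 = -g*J**2 - 103/53 = -103/53 - g*J**2)
v(N(-2, 8), 76) - 1*6165 = (-103/53 - 1*76*6**2) - 1*6165 = (-103/53 - 1*76*36) - 6165 = (-103/53 - 2736) - 6165 = -145111/53 - 6165 = -471856/53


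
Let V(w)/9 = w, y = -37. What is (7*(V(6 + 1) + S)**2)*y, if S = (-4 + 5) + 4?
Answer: -1197616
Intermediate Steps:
V(w) = 9*w
S = 5 (S = 1 + 4 = 5)
(7*(V(6 + 1) + S)**2)*y = (7*(9*(6 + 1) + 5)**2)*(-37) = (7*(9*7 + 5)**2)*(-37) = (7*(63 + 5)**2)*(-37) = (7*68**2)*(-37) = (7*4624)*(-37) = 32368*(-37) = -1197616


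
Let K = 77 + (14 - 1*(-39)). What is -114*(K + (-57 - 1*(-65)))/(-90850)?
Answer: 342/1975 ≈ 0.17316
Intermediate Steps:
K = 130 (K = 77 + (14 + 39) = 77 + 53 = 130)
-114*(K + (-57 - 1*(-65)))/(-90850) = -114*(130 + (-57 - 1*(-65)))/(-90850) = -114*(130 + (-57 + 65))*(-1/90850) = -114*(130 + 8)*(-1/90850) = -114*138*(-1/90850) = -15732*(-1/90850) = 342/1975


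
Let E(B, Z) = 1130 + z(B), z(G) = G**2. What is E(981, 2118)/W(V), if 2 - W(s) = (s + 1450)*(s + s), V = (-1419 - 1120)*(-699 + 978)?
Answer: -963491/1001552977420 ≈ -9.6200e-7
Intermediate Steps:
V = -708381 (V = -2539*279 = -708381)
W(s) = 2 - 2*s*(1450 + s) (W(s) = 2 - (s + 1450)*(s + s) = 2 - (1450 + s)*2*s = 2 - 2*s*(1450 + s))
E(B, Z) = 1130 + B**2
E(981, 2118)/W(V) = (1130 + 981**2)/(2 - 2900*(-708381) - 2*(-708381)**2) = (1130 + 962361)/(2 + 2054304900 - 2*501803641161) = 963491/(2 + 2054304900 - 1003607282322) = 963491/(-1001552977420) = 963491*(-1/1001552977420) = -963491/1001552977420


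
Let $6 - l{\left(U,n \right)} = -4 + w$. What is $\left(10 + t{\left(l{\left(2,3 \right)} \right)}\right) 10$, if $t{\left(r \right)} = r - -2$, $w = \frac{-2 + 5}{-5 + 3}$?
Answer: $235$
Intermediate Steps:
$w = - \frac{3}{2}$ ($w = \frac{3}{-2} = 3 \left(- \frac{1}{2}\right) = - \frac{3}{2} \approx -1.5$)
$l{\left(U,n \right)} = \frac{23}{2}$ ($l{\left(U,n \right)} = 6 - \left(-4 - \frac{3}{2}\right) = 6 - - \frac{11}{2} = 6 + \frac{11}{2} = \frac{23}{2}$)
$t{\left(r \right)} = 2 + r$ ($t{\left(r \right)} = r + 2 = 2 + r$)
$\left(10 + t{\left(l{\left(2,3 \right)} \right)}\right) 10 = \left(10 + \left(2 + \frac{23}{2}\right)\right) 10 = \left(10 + \frac{27}{2}\right) 10 = \frac{47}{2} \cdot 10 = 235$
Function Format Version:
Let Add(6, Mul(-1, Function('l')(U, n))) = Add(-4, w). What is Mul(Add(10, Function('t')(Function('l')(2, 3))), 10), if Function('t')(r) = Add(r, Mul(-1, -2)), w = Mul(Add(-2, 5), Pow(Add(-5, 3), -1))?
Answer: 235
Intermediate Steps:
w = Rational(-3, 2) (w = Mul(3, Pow(-2, -1)) = Mul(3, Rational(-1, 2)) = Rational(-3, 2) ≈ -1.5000)
Function('l')(U, n) = Rational(23, 2) (Function('l')(U, n) = Add(6, Mul(-1, Add(-4, Rational(-3, 2)))) = Add(6, Mul(-1, Rational(-11, 2))) = Add(6, Rational(11, 2)) = Rational(23, 2))
Function('t')(r) = Add(2, r) (Function('t')(r) = Add(r, 2) = Add(2, r))
Mul(Add(10, Function('t')(Function('l')(2, 3))), 10) = Mul(Add(10, Add(2, Rational(23, 2))), 10) = Mul(Add(10, Rational(27, 2)), 10) = Mul(Rational(47, 2), 10) = 235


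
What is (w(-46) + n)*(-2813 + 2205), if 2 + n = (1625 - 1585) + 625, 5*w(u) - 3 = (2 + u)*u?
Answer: -3247936/5 ≈ -6.4959e+5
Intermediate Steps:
w(u) = ⅗ + u*(2 + u)/5 (w(u) = ⅗ + ((2 + u)*u)/5 = ⅗ + (u*(2 + u))/5 = ⅗ + u*(2 + u)/5)
n = 663 (n = -2 + ((1625 - 1585) + 625) = -2 + (40 + 625) = -2 + 665 = 663)
(w(-46) + n)*(-2813 + 2205) = ((⅗ + (⅕)*(-46)² + (⅖)*(-46)) + 663)*(-2813 + 2205) = ((⅗ + (⅕)*2116 - 92/5) + 663)*(-608) = ((⅗ + 2116/5 - 92/5) + 663)*(-608) = (2027/5 + 663)*(-608) = (5342/5)*(-608) = -3247936/5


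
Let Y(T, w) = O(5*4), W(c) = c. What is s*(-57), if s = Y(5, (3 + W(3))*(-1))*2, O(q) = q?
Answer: -2280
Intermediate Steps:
Y(T, w) = 20 (Y(T, w) = 5*4 = 20)
s = 40 (s = 20*2 = 40)
s*(-57) = 40*(-57) = -2280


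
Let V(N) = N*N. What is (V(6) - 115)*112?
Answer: -8848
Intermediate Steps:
V(N) = N²
(V(6) - 115)*112 = (6² - 115)*112 = (36 - 115)*112 = -79*112 = -8848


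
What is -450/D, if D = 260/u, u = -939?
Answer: 42255/26 ≈ 1625.2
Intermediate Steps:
D = -260/939 (D = 260/(-939) = 260*(-1/939) = -260/939 ≈ -0.27689)
-450/D = -450/(-260/939) = -450*(-939/260) = 42255/26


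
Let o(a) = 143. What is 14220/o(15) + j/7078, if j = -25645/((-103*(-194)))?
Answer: 2011167847885/20224861228 ≈ 99.440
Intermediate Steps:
j = -25645/19982 ≈ -1.2834
14220/o(15) + j/7078 = 14220/143 - 25645/19982/7078 = 14220*(1/143) - 25645/19982*1/7078 = 14220/143 - 25645/141432596 = 2011167847885/20224861228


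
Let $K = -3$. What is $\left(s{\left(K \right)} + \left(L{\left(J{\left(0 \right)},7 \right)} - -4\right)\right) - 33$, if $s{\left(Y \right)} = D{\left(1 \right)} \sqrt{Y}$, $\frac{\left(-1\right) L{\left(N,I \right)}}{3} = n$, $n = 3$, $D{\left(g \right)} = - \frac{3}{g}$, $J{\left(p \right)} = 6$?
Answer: $-38 - 3 i \sqrt{3} \approx -38.0 - 5.1962 i$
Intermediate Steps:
$L{\left(N,I \right)} = -9$ ($L{\left(N,I \right)} = \left(-3\right) 3 = -9$)
$s{\left(Y \right)} = - 3 \sqrt{Y}$ ($s{\left(Y \right)} = - \frac{3}{1} \sqrt{Y} = \left(-3\right) 1 \sqrt{Y} = - 3 \sqrt{Y}$)
$\left(s{\left(K \right)} + \left(L{\left(J{\left(0 \right)},7 \right)} - -4\right)\right) - 33 = \left(- 3 \sqrt{-3} - 5\right) - 33 = \left(- 3 i \sqrt{3} + \left(-9 + 4\right)\right) - 33 = \left(- 3 i \sqrt{3} - 5\right) - 33 = \left(-5 - 3 i \sqrt{3}\right) - 33 = -38 - 3 i \sqrt{3}$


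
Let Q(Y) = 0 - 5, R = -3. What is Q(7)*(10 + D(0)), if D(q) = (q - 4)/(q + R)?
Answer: -170/3 ≈ -56.667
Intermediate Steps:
Q(Y) = -5
D(q) = (-4 + q)/(-3 + q) (D(q) = (q - 4)/(q - 3) = (-4 + q)/(-3 + q))
Q(7)*(10 + D(0)) = -5*(10 + (-4 + 0)/(-3 + 0)) = -5*(10 - 4/(-3)) = -5*(10 - 1/3*(-4)) = -5*(10 + 4/3) = -5*34/3 = -170/3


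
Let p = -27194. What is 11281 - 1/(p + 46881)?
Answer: 222089046/19687 ≈ 11281.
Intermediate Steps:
11281 - 1/(p + 46881) = 11281 - 1/(-27194 + 46881) = 11281 - 1/19687 = 222089046/19687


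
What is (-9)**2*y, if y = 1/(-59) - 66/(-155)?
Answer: 302859/9145 ≈ 33.117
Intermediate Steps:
y = 3739/9145 (y = 1*(-1/59) - 66*(-1/155) = -1/59 + 66/155 = 3739/9145 ≈ 0.40886)
(-9)**2*y = (-9)**2*(3739/9145) = 81*(3739/9145) = 302859/9145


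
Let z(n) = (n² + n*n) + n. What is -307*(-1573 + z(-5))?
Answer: 469096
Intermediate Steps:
z(n) = n + 2*n² (z(n) = (n² + n²) + n = 2*n² + n = n + 2*n²)
-307*(-1573 + z(-5)) = -307*(-1573 - 5*(1 + 2*(-5))) = -307*(-1573 - 5*(1 - 10)) = -307*(-1573 - 5*(-9)) = -307*(-1573 + 45) = -307*(-1528) = 469096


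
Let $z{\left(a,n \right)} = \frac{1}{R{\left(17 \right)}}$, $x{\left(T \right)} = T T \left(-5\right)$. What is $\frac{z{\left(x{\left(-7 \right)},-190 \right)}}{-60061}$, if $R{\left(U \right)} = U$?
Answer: $- \frac{1}{1021037} \approx -9.794 \cdot 10^{-7}$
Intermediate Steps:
$x{\left(T \right)} = - 5 T^{2}$ ($x{\left(T \right)} = T^{2} \left(-5\right) = - 5 T^{2}$)
$z{\left(a,n \right)} = \frac{1}{17}$
$\frac{z{\left(x{\left(-7 \right)},-190 \right)}}{-60061} = \frac{1}{17 \left(-60061\right)} = \frac{1}{17} \left(- \frac{1}{60061}\right) = - \frac{1}{1021037}$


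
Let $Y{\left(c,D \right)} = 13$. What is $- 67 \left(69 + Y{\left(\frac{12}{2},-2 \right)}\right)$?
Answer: $-5494$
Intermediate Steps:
$- 67 \left(69 + Y{\left(\frac{12}{2},-2 \right)}\right) = - 67 \left(69 + 13\right) = \left(-67\right) 82 = -5494$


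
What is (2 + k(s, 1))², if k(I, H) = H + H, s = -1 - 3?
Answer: 16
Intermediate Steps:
s = -4
k(I, H) = 2*H
(2 + k(s, 1))² = (2 + 2*1)² = (2 + 2)² = 4² = 16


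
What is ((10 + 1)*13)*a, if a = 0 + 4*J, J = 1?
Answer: 572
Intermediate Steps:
a = 4 (a = 0 + 4*1 = 0 + 4 = 4)
((10 + 1)*13)*a = ((10 + 1)*13)*4 = (11*13)*4 = 143*4 = 572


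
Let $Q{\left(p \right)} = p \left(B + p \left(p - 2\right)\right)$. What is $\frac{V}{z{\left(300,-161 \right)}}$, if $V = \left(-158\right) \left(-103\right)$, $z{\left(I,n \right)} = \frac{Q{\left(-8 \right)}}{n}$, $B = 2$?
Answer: $\frac{1310057}{328} \approx 3994.1$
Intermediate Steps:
$Q{\left(p \right)} = p \left(2 + p \left(-2 + p\right)\right)$ ($Q{\left(p \right)} = p \left(2 + p \left(p - 2\right)\right) = p \left(2 + p \left(-2 + p\right)\right)$)
$z{\left(I,n \right)} = - \frac{656}{n}$ ($z{\left(I,n \right)} = \frac{\left(-8\right) \left(2 + \left(-8\right)^{2} - -16\right)}{n} = \frac{\left(-8\right) \left(2 + 64 + 16\right)}{n} = \frac{\left(-8\right) 82}{n} = - \frac{656}{n}$)
$V = 16274$
$\frac{V}{z{\left(300,-161 \right)}} = \frac{16274}{\left(-656\right) \frac{1}{-161}} = \frac{16274}{\left(-656\right) \left(- \frac{1}{161}\right)} = \frac{16274}{\frac{656}{161}} = 16274 \cdot \frac{161}{656} = \frac{1310057}{328}$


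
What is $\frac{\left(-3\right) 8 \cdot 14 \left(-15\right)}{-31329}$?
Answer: $- \frac{560}{3481} \approx -0.16087$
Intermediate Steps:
$\frac{\left(-3\right) 8 \cdot 14 \left(-15\right)}{-31329} = \left(-24\right) 14 \left(-15\right) \left(- \frac{1}{31329}\right) = \left(-336\right) \left(-15\right) \left(- \frac{1}{31329}\right) = 5040 \left(- \frac{1}{31329}\right) = - \frac{560}{3481}$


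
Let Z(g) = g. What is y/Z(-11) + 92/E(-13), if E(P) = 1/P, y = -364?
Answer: -12792/11 ≈ -1162.9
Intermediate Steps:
y/Z(-11) + 92/E(-13) = -364/(-11) + 92/(1/(-13)) = -364*(-1/11) + 92/(-1/13) = 364/11 + 92*(-13) = 364/11 - 1196 = -12792/11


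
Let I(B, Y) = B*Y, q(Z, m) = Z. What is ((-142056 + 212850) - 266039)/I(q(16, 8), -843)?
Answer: 195245/13488 ≈ 14.475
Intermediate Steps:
((-142056 + 212850) - 266039)/I(q(16, 8), -843) = ((-142056 + 212850) - 266039)/((16*(-843))) = (70794 - 266039)/(-13488) = -195245*(-1/13488) = 195245/13488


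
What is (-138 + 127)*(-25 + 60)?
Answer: -385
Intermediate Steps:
(-138 + 127)*(-25 + 60) = -11*35 = -385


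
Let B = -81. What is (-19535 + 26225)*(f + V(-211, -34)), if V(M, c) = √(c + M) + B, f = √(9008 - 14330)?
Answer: -541890 + 6690*I*√5322 + 46830*I*√5 ≈ -5.4189e+5 + 5.9276e+5*I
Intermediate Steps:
f = I*√5322 (f = √(-5322) = I*√5322 ≈ 72.952*I)
V(M, c) = -81 + √(M + c) (V(M, c) = √(c + M) - 81 = √(M + c) - 81 = -81 + √(M + c))
(-19535 + 26225)*(f + V(-211, -34)) = (-19535 + 26225)*(I*√5322 + (-81 + √(-211 - 34))) = 6690*(I*√5322 + (-81 + √(-245))) = 6690*(I*√5322 + (-81 + 7*I*√5)) = 6690*(-81 + I*√5322 + 7*I*√5) = -541890 + 6690*I*√5322 + 46830*I*√5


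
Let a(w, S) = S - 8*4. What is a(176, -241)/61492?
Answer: -273/61492 ≈ -0.0044396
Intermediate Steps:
a(w, S) = -32 + S (a(w, S) = S - 32 = -32 + S)
a(176, -241)/61492 = (-32 - 241)/61492 = -273*1/61492 = -273/61492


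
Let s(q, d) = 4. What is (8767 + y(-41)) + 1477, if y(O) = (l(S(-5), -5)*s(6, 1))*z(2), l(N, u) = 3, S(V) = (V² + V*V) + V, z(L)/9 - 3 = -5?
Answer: 10028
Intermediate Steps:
z(L) = -18 (z(L) = 27 + 9*(-5) = 27 - 45 = -18)
S(V) = V + 2*V² (S(V) = (V² + V²) + V = 2*V² + V = V + 2*V²)
y(O) = -216 (y(O) = (3*4)*(-18) = 12*(-18) = -216)
(8767 + y(-41)) + 1477 = (8767 - 216) + 1477 = 8551 + 1477 = 10028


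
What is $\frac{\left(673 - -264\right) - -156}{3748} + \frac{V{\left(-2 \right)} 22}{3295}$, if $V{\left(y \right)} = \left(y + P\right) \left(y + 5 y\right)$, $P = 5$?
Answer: $\frac{633019}{12349660} \approx 0.051258$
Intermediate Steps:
$V{\left(y \right)} = 6 y \left(5 + y\right)$ ($V{\left(y \right)} = \left(y + 5\right) \left(y + 5 y\right) = \left(5 + y\right) 6 y = 6 y \left(5 + y\right)$)
$\frac{\left(673 - -264\right) - -156}{3748} + \frac{V{\left(-2 \right)} 22}{3295} = \frac{\left(673 - -264\right) - -156}{3748} + \frac{6 \left(-2\right) \left(5 - 2\right) 22}{3295} = \left(\left(673 + 264\right) + 156\right) \frac{1}{3748} + 6 \left(-2\right) 3 \cdot 22 \cdot \frac{1}{3295} = \left(937 + 156\right) \frac{1}{3748} + \left(-36\right) 22 \cdot \frac{1}{3295} = 1093 \cdot \frac{1}{3748} - \frac{792}{3295} = \frac{1093}{3748} - \frac{792}{3295} = \frac{633019}{12349660}$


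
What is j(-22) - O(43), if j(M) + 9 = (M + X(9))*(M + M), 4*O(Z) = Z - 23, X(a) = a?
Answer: 558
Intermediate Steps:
O(Z) = -23/4 + Z/4 (O(Z) = (Z - 23)/4 = (-23 + Z)/4 = -23/4 + Z/4)
j(M) = -9 + 2*M*(9 + M) (j(M) = -9 + (M + 9)*(M + M) = -9 + (9 + M)*(2*M) = -9 + 2*M*(9 + M))
j(-22) - O(43) = (-9 + 2*(-22)**2 + 18*(-22)) - (-23/4 + (1/4)*43) = (-9 + 2*484 - 396) - (-23/4 + 43/4) = (-9 + 968 - 396) - 1*5 = 563 - 5 = 558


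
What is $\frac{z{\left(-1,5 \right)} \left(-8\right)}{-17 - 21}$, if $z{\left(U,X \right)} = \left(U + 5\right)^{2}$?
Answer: $\frac{64}{19} \approx 3.3684$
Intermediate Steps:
$z{\left(U,X \right)} = \left(5 + U\right)^{2}$
$\frac{z{\left(-1,5 \right)} \left(-8\right)}{-17 - 21} = \frac{\left(5 - 1\right)^{2} \left(-8\right)}{-17 - 21} = \frac{4^{2} \left(-8\right)}{-38} = 16 \left(-8\right) \left(- \frac{1}{38}\right) = \left(-128\right) \left(- \frac{1}{38}\right) = \frac{64}{19}$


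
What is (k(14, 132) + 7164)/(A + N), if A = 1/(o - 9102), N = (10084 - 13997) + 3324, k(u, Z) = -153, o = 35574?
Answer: -185595192/15592007 ≈ -11.903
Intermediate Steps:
N = -589 (N = -3913 + 3324 = -589)
A = 1/26472 (A = 1/(35574 - 9102) = 1/26472 ≈ 3.7776e-5)
(k(14, 132) + 7164)/(A + N) = (-153 + 7164)/(1/26472 - 589) = 7011/(-15592007/26472) = 7011*(-26472/15592007) = -185595192/15592007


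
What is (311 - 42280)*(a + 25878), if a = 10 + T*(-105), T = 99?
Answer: -650225717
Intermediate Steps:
a = -10385 (a = 10 + 99*(-105) = 10 - 10395 = -10385)
(311 - 42280)*(a + 25878) = (311 - 42280)*(-10385 + 25878) = -41969*15493 = -650225717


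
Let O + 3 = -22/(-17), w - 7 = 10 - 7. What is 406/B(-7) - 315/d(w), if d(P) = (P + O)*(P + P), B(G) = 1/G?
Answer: -534653/188 ≈ -2843.9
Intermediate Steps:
w = 10 (w = 7 + (10 - 7) = 7 + 3 = 10)
O = -29/17 (O = -3 - 22/(-17) = -3 - 22*(-1/17) = -3 + 22/17 = -29/17 ≈ -1.7059)
d(P) = 2*P*(-29/17 + P) (d(P) = (P - 29/17)*(P + P) = (-29/17 + P)*(2*P) = 2*P*(-29/17 + P))
406/B(-7) - 315/d(w) = 406/(1/(-7)) - 315*17/(20*(-29 + 17*10)) = 406/(-⅐) - 315*17/(20*(-29 + 170)) = 406*(-7) - 315/((2/17)*10*141) = -2842 - 315/2820/17 = -2842 - 315*17/2820 = -2842 - 357/188 = -534653/188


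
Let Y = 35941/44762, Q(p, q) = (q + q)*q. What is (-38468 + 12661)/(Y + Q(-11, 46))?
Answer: -1155172934/189468725 ≈ -6.0969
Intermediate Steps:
Q(p, q) = 2*q² (Q(p, q) = (2*q)*q = 2*q²)
Y = 35941/44762 (Y = 35941*(1/44762) = 35941/44762 ≈ 0.80294)
(-38468 + 12661)/(Y + Q(-11, 46)) = (-38468 + 12661)/(35941/44762 + 2*46²) = -25807/(35941/44762 + 2*2116) = -25807/(35941/44762 + 4232) = -25807/189468725/44762 = -25807*44762/189468725 = -1155172934/189468725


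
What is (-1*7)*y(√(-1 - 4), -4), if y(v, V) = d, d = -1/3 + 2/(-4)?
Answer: 35/6 ≈ 5.8333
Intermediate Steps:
d = -⅚ (d = -1*⅓ + 2*(-¼) = -⅓ - ½ = -⅚ ≈ -0.83333)
y(v, V) = -⅚
(-1*7)*y(√(-1 - 4), -4) = -1*7*(-⅚) = -7*(-⅚) = 35/6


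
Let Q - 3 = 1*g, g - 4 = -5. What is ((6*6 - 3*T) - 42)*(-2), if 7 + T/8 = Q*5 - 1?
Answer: 108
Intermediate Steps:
g = -1 (g = 4 - 5 = -1)
Q = 2 (Q = 3 + 1*(-1) = 3 - 1 = 2)
T = 16 (T = -56 + 8*(2*5 - 1) = -56 + 8*(10 - 1) = -56 + 8*9 = -56 + 72 = 16)
((6*6 - 3*T) - 42)*(-2) = ((6*6 - 3*16) - 42)*(-2) = ((36 - 48) - 42)*(-2) = (-12 - 42)*(-2) = -54*(-2) = 108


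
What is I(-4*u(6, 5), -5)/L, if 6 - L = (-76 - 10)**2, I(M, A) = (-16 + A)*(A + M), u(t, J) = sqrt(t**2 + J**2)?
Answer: -21/1478 - 42*sqrt(61)/3695 ≈ -0.10299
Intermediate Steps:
u(t, J) = sqrt(J**2 + t**2)
L = -7390 (L = 6 - (-76 - 10)**2 = 6 - 1*(-86)**2 = 6 - 1*7396 = 6 - 7396 = -7390)
I(-4*u(6, 5), -5)/L = ((-5)**2 - 16*(-5) - (-64)*sqrt(5**2 + 6**2) - (-20)*sqrt(5**2 + 6**2))/(-7390) = (25 + 80 - (-64)*sqrt(25 + 36) - (-20)*sqrt(25 + 36))*(-1/7390) = (25 + 80 - (-64)*sqrt(61) - (-20)*sqrt(61))*(-1/7390) = (25 + 80 + 64*sqrt(61) + 20*sqrt(61))*(-1/7390) = (105 + 84*sqrt(61))*(-1/7390) = -21/1478 - 42*sqrt(61)/3695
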